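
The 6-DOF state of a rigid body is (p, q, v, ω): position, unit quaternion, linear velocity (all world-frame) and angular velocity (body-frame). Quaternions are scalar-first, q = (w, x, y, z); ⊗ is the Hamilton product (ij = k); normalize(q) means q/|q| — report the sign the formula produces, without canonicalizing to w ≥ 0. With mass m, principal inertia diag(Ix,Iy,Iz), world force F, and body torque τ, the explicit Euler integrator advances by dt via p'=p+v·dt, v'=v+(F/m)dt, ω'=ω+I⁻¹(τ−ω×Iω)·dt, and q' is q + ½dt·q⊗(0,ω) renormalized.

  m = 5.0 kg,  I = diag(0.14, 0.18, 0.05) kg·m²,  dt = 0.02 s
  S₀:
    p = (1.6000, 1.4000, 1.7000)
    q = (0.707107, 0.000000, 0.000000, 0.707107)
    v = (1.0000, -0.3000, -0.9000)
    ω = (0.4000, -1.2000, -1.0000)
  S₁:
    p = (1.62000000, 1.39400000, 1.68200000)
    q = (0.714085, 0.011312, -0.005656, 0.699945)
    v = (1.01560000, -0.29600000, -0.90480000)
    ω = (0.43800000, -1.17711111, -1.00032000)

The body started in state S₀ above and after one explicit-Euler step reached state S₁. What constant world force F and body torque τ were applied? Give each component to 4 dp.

F = (3.9000, 1.0000, -1.2000)
τ = (0.1100, 0.1700, -0.0200)

v₁ − v₀ = (0.01560000, 0.00400000, -0.00480000)
F = m·Δv/dt = (3.9000, 1.0000, -1.2000)
ω₁ − ω₀ = (0.03800000, 0.02288889, -0.00032000)
τ = I·(Δω/dt) + ω₀×(Iω₀) = (0.1100, 0.1700, -0.0200)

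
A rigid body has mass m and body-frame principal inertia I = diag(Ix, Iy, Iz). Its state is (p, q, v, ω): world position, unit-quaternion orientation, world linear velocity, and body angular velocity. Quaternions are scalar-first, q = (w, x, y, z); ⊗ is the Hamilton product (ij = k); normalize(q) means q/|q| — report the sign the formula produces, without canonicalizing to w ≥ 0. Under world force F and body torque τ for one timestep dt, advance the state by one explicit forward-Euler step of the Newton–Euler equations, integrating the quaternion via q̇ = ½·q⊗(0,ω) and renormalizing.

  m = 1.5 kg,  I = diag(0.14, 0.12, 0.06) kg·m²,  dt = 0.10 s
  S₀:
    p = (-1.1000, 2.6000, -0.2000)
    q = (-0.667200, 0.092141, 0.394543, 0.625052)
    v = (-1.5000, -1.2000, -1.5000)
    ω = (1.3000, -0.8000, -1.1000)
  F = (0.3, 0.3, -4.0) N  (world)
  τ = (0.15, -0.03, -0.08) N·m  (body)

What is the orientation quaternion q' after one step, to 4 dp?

2q̇ = q⊗(0,ω) = (0.8834083, -0.8013157, 1.4476827, 0.1473013)
q + ½dt·q⊗(0,ω), renormalized = (-0.6203, 0.0518, 0.4649, 0.6296)

q' = (-0.6203, 0.0518, 0.4649, 0.6296)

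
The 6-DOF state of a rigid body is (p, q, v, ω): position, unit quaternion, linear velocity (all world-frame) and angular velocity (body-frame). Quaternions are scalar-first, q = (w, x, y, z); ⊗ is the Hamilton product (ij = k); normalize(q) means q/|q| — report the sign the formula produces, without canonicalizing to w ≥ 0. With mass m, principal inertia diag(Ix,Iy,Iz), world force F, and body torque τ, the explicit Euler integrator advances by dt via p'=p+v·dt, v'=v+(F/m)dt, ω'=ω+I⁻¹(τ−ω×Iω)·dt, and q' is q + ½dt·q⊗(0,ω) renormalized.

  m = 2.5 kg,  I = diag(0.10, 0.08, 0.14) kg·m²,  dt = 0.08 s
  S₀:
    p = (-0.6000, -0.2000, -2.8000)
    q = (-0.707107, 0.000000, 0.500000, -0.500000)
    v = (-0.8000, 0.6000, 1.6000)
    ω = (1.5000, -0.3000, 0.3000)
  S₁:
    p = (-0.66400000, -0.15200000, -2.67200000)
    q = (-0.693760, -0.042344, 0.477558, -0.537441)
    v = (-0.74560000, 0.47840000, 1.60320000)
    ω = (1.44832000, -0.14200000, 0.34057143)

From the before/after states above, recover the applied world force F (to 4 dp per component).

v₁ − v₀ = (0.05440000, -0.12160000, 0.00320000)
F = m·Δv/dt = (1.7000, -3.8000, 0.1000)

F = (1.7000, -3.8000, 0.1000)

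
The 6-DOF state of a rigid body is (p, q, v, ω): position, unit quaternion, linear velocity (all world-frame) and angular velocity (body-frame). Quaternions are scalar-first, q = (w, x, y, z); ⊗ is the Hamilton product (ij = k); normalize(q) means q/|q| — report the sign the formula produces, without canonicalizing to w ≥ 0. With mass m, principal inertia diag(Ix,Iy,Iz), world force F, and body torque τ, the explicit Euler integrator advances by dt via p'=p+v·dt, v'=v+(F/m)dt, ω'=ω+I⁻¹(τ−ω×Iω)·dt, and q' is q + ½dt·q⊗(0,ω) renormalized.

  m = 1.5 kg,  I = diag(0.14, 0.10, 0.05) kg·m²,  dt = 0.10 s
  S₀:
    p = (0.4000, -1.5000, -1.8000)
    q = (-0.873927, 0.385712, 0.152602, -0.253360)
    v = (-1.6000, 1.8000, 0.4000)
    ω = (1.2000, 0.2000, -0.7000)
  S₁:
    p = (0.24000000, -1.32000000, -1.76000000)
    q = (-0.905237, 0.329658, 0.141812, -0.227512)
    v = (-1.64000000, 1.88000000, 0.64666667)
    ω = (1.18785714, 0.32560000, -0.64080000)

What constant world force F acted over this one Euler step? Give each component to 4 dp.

Δv = v₁−v₀ = (-0.04000000, 0.08000000, 0.24666667)
applied force F = (-0.6000, 1.2000, 3.7000)

F = (-0.6000, 1.2000, 3.7000)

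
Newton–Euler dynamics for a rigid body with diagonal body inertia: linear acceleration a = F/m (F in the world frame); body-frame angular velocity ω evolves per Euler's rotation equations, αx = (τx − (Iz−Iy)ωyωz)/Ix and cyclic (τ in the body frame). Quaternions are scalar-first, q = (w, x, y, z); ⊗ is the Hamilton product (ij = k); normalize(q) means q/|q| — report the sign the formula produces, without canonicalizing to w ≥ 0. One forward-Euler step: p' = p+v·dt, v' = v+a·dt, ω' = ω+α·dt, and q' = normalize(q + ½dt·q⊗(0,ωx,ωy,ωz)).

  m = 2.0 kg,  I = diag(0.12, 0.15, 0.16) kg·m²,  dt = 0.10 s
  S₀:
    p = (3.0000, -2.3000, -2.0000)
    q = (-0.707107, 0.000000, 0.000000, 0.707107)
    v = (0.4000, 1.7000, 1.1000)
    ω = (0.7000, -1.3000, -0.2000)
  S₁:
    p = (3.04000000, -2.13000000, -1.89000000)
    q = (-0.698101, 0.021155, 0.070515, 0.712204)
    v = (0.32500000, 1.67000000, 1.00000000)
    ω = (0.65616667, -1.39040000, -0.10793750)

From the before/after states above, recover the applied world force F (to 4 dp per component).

velocity change Δv = (-0.07500000, -0.03000000, -0.10000000)
m·(v₁−v₀)/dt = (-1.5000, -0.6000, -2.0000)

F = (-1.5000, -0.6000, -2.0000)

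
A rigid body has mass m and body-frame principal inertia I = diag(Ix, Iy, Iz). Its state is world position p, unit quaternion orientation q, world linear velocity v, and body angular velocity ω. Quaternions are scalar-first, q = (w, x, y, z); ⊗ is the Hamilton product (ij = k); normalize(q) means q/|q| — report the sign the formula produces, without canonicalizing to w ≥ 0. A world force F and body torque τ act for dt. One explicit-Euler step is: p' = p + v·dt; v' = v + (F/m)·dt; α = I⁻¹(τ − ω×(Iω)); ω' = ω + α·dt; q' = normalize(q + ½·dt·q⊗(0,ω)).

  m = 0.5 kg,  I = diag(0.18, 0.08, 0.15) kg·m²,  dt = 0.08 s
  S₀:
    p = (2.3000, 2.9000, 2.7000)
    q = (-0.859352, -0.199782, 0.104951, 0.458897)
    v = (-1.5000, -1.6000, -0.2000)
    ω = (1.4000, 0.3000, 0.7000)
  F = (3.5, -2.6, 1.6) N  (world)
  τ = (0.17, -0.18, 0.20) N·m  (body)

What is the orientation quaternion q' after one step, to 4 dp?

2q̇ = q⊗(0,ω) = (-0.0730184, -1.2672962, 0.5244976, -0.8084124)
updated quaternion q' = (-0.8605, -0.2500, 0.1257, 0.4257)

q' = (-0.8605, -0.2500, 0.1257, 0.4257)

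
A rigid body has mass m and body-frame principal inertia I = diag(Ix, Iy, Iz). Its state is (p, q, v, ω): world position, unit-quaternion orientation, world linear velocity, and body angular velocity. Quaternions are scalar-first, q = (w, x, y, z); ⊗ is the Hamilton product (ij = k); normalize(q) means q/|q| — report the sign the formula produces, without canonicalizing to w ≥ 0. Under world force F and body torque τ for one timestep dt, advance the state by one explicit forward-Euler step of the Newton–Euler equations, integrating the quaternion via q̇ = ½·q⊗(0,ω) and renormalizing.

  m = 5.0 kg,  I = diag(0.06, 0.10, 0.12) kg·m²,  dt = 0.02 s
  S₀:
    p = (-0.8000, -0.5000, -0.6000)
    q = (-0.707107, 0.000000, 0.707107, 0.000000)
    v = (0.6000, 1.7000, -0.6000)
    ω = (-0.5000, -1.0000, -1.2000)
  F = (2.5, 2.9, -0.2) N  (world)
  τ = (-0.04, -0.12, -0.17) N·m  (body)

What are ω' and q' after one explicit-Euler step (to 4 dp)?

angular accel α = (-1.0667, -0.8400, -1.5833)
ω + α·dt = (-0.5213, -1.0168, -1.2317)
Hamilton product q⊗(0,ω) = (0.7071070, -0.4949749, 0.7071070, 1.2020819)
updated quaternion q' = (-0.6999, -0.0049, 0.7141, 0.0120)

ω' = (-0.5213, -1.0168, -1.2317)
q' = (-0.6999, -0.0049, 0.7141, 0.0120)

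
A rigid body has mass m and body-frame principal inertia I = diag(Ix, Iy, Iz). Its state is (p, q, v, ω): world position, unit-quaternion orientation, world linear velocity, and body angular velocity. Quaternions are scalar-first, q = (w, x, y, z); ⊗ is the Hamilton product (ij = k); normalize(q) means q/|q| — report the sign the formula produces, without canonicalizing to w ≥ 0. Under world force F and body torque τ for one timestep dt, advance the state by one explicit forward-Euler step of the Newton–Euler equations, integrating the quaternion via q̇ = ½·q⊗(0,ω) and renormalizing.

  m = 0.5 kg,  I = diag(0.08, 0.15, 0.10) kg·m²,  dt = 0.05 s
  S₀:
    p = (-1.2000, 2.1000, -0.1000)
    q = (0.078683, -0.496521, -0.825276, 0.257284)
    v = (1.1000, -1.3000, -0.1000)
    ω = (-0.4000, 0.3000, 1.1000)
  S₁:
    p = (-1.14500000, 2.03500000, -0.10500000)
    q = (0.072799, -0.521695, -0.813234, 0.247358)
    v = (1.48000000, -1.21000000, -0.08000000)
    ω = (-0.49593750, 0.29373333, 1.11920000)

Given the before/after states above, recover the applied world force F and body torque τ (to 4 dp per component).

velocity change Δv = (0.38000000, 0.09000000, 0.02000000)
applied force F = (3.8000, 0.9000, 0.2000)
Δω = ω₁−ω₀ = (-0.09593750, -0.00626667, 0.01920000)
τ = I·(Δω/dt) + ω₀×(Iω₀) = (-0.1700, -0.0100, 0.0300)

F = (3.8000, 0.9000, 0.2000)
τ = (-0.1700, -0.0100, 0.0300)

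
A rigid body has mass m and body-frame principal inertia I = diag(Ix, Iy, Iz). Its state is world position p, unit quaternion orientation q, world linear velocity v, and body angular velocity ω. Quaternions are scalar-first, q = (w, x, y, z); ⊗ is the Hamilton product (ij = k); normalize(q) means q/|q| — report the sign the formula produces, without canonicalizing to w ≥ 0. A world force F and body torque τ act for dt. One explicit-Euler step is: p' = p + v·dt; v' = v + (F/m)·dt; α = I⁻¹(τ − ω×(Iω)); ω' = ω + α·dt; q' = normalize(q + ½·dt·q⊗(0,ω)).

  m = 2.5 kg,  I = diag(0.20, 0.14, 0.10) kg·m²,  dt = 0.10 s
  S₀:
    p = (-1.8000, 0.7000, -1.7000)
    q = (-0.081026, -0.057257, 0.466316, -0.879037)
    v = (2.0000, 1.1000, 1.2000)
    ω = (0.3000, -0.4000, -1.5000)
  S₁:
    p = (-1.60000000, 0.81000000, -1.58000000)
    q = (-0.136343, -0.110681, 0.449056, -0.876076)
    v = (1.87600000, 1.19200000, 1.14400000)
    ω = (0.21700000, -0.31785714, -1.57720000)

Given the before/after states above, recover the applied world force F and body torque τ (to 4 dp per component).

Δv = v₁−v₀ = (-0.12400000, 0.09200000, -0.05600000)
m·(v₁−v₀)/dt = (-3.1000, 2.3000, -1.4000)
rate change Δω = (-0.08300000, 0.08214286, -0.07720000)
ω₀×(Iω₀) = (-0.0240, -0.0450, 0.0072)
I·α + gyro = (-0.1900, 0.0700, -0.0700)

F = (-3.1000, 2.3000, -1.4000)
τ = (-0.1900, 0.0700, -0.0700)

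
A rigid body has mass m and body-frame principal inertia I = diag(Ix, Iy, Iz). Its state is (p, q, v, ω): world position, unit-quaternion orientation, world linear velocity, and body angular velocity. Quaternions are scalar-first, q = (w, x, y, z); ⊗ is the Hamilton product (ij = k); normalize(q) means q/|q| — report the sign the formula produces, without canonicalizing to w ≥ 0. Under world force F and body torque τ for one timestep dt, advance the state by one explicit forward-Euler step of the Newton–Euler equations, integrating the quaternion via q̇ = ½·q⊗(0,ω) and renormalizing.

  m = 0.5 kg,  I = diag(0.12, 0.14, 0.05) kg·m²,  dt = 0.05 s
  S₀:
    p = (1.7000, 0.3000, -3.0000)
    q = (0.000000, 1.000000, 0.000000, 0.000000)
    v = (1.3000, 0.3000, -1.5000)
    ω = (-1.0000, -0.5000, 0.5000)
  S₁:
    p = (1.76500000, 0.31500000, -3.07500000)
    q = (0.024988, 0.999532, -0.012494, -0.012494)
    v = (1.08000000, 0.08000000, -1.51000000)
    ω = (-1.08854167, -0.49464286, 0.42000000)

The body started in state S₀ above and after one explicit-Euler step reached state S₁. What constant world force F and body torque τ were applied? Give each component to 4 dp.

rate change Δω = (-0.08854167, 0.00535714, -0.08000000)
precession coupling = (0.0225, -0.0350, 0.0100)
I·α + gyro = (-0.1900, -0.0200, -0.0700)
velocity change Δv = (-0.22000000, -0.22000000, -0.01000000)
F = m·Δv/dt = (-2.2000, -2.2000, -0.1000)

F = (-2.2000, -2.2000, -0.1000)
τ = (-0.1900, -0.0200, -0.0700)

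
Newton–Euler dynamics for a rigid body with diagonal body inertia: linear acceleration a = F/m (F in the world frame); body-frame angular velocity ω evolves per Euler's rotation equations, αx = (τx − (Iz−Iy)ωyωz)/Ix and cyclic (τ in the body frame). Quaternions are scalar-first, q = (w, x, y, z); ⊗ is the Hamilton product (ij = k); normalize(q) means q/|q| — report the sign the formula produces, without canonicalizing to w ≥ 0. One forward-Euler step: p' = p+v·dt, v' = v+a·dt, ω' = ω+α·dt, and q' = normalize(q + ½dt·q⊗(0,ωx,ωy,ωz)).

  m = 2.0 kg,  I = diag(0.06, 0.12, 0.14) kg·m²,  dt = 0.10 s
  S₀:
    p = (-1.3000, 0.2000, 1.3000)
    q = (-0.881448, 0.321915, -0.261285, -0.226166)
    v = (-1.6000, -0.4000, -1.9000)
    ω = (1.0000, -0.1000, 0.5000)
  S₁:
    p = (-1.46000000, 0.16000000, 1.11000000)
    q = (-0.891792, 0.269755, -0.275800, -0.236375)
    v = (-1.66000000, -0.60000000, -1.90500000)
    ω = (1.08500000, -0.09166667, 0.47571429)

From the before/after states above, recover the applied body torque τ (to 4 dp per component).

Δω = ω₁−ω₀ = (0.08500000, 0.00833333, -0.02428571)
gyro term ω₀×Iω₀ = (-0.0010, -0.0400, -0.0060)
τ = I·(Δω/dt) + ω₀×(Iω₀) = (0.0500, -0.0300, -0.0400)

τ = (0.0500, -0.0300, -0.0400)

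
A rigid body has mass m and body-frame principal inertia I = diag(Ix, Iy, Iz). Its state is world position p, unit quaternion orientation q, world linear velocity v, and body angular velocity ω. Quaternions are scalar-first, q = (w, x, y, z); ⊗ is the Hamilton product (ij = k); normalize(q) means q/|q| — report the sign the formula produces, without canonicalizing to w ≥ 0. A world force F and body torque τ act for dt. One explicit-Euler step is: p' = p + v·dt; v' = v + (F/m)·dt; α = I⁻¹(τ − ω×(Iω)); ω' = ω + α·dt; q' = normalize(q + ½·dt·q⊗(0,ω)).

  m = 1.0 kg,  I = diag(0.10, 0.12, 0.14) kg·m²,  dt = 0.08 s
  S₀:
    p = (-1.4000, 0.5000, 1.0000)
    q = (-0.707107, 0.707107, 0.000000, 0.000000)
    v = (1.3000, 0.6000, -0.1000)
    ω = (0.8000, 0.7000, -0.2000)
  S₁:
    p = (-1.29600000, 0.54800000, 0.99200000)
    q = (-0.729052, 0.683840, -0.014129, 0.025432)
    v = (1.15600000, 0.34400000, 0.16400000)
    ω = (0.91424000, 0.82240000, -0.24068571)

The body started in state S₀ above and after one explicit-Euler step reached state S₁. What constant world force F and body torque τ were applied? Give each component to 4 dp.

F = (-1.8000, -3.2000, 3.3000)
τ = (0.1400, 0.1900, -0.0600)

ω₁ − ω₀ = (0.11424000, 0.12240000, -0.04068571)
applied torque τ = (0.1400, 0.1900, -0.0600)
v₁ − v₀ = (-0.14400000, -0.25600000, 0.26400000)
F = m·Δv/dt = (-1.8000, -3.2000, 3.3000)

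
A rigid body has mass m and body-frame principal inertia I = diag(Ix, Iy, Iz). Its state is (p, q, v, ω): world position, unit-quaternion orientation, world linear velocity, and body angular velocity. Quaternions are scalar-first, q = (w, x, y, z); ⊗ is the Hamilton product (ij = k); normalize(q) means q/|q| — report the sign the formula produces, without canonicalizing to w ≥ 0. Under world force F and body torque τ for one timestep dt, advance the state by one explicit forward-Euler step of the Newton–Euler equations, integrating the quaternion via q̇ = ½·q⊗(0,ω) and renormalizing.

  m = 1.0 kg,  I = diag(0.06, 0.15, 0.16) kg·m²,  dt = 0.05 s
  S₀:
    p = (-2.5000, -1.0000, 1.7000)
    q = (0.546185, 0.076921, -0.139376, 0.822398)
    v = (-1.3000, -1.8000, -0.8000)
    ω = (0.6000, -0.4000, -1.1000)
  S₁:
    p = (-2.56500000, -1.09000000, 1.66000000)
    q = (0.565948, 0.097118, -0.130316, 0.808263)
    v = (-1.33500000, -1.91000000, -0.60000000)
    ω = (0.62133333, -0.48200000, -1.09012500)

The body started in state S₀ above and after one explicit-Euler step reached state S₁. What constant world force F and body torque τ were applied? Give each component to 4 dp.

F = (-0.7000, -2.2000, 4.0000)
τ = (0.0300, -0.1800, 0.0100)

v₁ − v₀ = (-0.03500000, -0.11000000, 0.20000000)
m·(v₁−v₀)/dt = (-0.7000, -2.2000, 4.0000)
ω₁ − ω₀ = (0.02133333, -0.08200000, 0.00987500)
precession coupling = (0.0044, 0.0660, -0.0216)
applied torque τ = (0.0300, -0.1800, 0.0100)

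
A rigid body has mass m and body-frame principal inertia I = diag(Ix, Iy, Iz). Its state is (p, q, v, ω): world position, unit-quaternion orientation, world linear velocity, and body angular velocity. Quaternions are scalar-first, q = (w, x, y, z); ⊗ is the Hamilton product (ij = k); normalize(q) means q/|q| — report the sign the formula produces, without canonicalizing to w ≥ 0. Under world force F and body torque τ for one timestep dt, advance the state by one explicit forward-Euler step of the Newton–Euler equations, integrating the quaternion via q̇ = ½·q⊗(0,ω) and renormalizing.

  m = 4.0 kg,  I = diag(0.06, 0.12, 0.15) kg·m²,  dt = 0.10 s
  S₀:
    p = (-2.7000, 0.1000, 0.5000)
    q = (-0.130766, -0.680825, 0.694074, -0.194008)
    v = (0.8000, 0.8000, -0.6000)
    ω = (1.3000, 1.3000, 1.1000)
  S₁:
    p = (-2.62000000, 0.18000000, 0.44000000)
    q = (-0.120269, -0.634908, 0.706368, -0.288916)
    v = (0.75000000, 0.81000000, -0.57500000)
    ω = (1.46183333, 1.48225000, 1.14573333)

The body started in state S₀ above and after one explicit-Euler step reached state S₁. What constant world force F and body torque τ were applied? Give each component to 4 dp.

F = (-2.0000, 0.4000, 1.0000)
τ = (0.1400, 0.0900, 0.1700)

ω₁ − ω₀ = (0.16183333, 0.18225000, 0.04573333)
ω₀×(Iω₀) = (0.0429, -0.1287, 0.1014)
applied torque τ = (0.1400, 0.0900, 0.1700)
velocity change Δv = (-0.05000000, 0.01000000, 0.02500000)
m·(v₁−v₀)/dt = (-2.0000, 0.4000, 1.0000)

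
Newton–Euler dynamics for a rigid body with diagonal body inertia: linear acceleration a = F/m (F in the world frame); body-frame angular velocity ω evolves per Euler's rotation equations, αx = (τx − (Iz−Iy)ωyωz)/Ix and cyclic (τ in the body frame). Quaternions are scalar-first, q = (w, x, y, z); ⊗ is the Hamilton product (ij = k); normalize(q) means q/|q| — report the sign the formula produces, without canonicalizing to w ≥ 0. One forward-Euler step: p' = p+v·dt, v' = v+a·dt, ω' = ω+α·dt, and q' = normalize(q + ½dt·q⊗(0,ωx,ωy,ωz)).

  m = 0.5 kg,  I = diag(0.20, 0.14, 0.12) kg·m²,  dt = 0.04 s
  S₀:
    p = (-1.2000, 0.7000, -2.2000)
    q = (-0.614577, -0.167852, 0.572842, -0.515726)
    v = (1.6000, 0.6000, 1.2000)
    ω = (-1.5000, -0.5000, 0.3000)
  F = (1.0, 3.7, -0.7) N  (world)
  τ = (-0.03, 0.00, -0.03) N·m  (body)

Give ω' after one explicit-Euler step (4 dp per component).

ω' = (-1.5066, -0.4897, 0.3050)

gyro term ω×Iω = (0.0030, -0.0360, -0.0450)
angular accel α = (-0.1650, 0.2571, 0.1250)
ω' = ω + α·dt = (-1.5066, -0.4897, 0.3050)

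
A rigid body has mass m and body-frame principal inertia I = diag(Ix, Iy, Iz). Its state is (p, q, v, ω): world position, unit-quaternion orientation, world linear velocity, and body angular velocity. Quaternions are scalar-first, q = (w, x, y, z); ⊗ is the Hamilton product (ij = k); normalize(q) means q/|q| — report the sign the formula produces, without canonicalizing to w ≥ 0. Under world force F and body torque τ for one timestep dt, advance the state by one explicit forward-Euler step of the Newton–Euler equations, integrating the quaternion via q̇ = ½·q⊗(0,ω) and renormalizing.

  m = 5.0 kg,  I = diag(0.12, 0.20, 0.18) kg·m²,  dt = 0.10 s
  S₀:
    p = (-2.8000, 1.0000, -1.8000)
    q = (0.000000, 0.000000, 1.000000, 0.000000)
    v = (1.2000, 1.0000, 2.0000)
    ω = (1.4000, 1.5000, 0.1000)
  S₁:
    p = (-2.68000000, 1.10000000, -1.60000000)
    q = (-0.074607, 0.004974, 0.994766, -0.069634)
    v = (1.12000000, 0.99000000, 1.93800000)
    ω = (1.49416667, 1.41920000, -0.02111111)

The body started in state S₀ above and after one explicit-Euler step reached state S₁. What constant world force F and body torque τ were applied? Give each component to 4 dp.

Δv = v₁−v₀ = (-0.08000000, -0.01000000, -0.06200000)
m·(v₁−v₀)/dt = (-4.0000, -0.5000, -3.1000)
rate change Δω = (0.09416667, -0.08080000, -0.12111111)
applied torque τ = (0.1100, -0.1700, -0.0500)

F = (-4.0000, -0.5000, -3.1000)
τ = (0.1100, -0.1700, -0.0500)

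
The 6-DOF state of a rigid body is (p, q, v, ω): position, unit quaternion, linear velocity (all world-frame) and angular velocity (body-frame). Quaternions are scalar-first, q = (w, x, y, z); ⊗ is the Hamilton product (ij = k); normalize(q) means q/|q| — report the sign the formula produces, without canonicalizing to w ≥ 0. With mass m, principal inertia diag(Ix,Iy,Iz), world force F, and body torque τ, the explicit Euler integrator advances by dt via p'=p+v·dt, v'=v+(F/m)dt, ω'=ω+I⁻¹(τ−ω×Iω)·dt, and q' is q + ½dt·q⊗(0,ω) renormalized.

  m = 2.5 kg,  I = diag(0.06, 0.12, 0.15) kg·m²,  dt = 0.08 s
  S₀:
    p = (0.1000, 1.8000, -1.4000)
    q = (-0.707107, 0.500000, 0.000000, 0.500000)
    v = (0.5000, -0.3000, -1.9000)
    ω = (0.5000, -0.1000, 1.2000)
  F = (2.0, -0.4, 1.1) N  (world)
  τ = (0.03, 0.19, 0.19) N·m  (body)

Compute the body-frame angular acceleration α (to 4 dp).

ω×(Iω) gyroscopic = (-0.0036, -0.0540, -0.0030)
(τ − ω×Iω)/I = (0.5600, 2.0333, 1.2867)

α = (0.5600, 2.0333, 1.2867)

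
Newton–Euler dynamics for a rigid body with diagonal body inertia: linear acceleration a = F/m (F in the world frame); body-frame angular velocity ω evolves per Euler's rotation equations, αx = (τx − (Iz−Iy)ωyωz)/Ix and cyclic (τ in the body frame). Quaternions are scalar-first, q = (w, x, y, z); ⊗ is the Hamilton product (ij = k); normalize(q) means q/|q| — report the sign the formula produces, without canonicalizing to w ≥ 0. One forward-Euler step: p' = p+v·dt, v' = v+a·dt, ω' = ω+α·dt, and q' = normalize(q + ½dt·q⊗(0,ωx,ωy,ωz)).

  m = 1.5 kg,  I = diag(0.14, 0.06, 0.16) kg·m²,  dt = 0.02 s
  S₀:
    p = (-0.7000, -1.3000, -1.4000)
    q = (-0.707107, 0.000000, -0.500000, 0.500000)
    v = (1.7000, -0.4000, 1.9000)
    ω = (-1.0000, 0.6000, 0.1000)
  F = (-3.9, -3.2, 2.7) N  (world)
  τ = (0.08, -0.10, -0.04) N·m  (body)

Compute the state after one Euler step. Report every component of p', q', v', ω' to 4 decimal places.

gyro term ω×Iω = (0.0060, 0.0020, 0.0480)
(τ − ω×Iω)/I = (0.5286, -1.7000, -0.5500)
ω + α·dt = (-0.9894, 0.5660, 0.0890)
q⊗(0,ω) = (0.2500000, 0.3571070, -0.9242642, -0.5707107)
updated quaternion q' = (-0.7046, 0.0036, -0.5092, 0.4943)
linear accel F/m = (-2.6000, -2.1333, 1.8000)
p + v·dt = (-0.6660, -1.3080, -1.3620)
new velocity v' = (1.6480, -0.4427, 1.9360)

p' = (-0.6660, -1.3080, -1.3620)
q' = (-0.7046, 0.0036, -0.5092, 0.4943)
v' = (1.6480, -0.4427, 1.9360)
ω' = (-0.9894, 0.5660, 0.0890)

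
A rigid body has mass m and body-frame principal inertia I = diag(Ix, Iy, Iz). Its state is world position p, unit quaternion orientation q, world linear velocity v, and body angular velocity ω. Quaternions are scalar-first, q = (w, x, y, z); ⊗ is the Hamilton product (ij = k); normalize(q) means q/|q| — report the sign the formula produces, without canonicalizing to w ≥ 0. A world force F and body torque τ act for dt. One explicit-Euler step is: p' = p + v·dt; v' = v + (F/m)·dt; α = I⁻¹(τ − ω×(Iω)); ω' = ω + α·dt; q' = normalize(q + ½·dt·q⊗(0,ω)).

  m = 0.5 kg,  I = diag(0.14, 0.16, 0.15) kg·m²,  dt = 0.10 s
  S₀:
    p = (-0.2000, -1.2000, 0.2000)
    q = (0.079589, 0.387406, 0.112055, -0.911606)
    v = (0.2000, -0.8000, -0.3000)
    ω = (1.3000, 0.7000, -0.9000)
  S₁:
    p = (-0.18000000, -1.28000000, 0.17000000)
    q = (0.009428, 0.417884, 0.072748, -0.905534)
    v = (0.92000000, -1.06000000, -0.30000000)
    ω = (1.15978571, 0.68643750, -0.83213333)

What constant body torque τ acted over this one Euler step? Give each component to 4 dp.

τ = (-0.1900, -0.0100, 0.1200)

rate change Δω = (-0.14021429, -0.01356250, 0.06786667)
I·α + gyro = (-0.1900, -0.0100, 0.1200)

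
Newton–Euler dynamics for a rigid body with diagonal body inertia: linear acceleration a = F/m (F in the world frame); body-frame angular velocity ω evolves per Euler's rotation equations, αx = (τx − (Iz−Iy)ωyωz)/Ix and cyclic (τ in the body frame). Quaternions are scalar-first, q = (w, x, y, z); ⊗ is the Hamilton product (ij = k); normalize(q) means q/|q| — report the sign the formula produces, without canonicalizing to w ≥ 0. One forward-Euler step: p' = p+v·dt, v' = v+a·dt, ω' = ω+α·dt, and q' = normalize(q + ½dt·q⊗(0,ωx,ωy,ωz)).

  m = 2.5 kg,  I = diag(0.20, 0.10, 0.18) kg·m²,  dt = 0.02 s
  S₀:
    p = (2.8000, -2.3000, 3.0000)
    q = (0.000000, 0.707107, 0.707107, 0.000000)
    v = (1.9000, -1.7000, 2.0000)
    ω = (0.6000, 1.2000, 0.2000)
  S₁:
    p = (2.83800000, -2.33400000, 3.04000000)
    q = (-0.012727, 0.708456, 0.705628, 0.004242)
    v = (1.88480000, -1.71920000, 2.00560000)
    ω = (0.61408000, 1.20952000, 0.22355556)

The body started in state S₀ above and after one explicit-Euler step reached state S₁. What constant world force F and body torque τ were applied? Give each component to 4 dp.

rate change Δω = (0.01408000, 0.00952000, 0.02355556)
gyro term ω₀×Iω₀ = (0.0192, 0.0024, -0.0720)
applied torque τ = (0.1600, 0.0500, 0.1400)
Δv = v₁−v₀ = (-0.01520000, -0.01920000, 0.00560000)
F = m·Δv/dt = (-1.9000, -2.4000, 0.7000)

F = (-1.9000, -2.4000, 0.7000)
τ = (0.1600, 0.0500, 0.1400)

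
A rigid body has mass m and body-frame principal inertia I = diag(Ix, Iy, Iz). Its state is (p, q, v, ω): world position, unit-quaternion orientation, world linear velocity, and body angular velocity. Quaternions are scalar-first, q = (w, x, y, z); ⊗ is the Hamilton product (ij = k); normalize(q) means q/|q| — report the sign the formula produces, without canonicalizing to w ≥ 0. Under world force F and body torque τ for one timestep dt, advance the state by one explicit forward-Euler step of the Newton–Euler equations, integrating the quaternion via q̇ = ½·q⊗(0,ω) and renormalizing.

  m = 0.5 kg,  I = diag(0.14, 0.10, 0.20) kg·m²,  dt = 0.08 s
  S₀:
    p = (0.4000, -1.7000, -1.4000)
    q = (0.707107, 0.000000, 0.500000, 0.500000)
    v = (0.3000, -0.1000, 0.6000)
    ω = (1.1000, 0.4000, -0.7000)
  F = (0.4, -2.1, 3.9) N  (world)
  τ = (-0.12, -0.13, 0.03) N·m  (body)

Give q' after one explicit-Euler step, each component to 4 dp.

q' = (0.7120, 0.0091, 0.5325, 0.4575)

q⊗(0,ω) = (0.1500000, 0.2278177, 0.8328428, -1.0449749)
updated quaternion q' = (0.7120, 0.0091, 0.5325, 0.4575)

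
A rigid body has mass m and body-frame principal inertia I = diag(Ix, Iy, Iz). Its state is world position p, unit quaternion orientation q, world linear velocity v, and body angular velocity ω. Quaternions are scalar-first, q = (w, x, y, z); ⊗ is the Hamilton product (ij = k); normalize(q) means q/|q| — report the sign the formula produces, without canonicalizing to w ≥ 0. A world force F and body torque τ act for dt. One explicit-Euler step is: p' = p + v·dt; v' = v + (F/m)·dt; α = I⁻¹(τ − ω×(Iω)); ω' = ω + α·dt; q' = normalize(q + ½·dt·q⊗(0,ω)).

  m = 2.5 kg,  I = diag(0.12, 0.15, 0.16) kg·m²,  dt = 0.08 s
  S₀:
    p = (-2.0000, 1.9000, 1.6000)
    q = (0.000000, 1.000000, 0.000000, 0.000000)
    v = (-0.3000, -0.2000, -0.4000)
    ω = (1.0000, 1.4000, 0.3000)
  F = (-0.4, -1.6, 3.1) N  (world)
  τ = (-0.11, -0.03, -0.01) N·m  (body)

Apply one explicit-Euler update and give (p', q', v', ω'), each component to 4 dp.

p' = (-2.0240, 1.8840, 1.5680)
q' = (-0.0399, 0.9976, -0.0120, 0.0559)
v' = (-0.3128, -0.2512, -0.3008)
ω' = (0.9239, 1.3904, 0.2740)

a = (-0.1600, -0.6400, 1.2400)
new position p' = (-2.0240, 1.8840, 1.5680)
new velocity v' = (-0.3128, -0.2512, -0.3008)
precession coupling ω×(Iω) = (0.0042, -0.0120, 0.0420)
α = I⁻¹(τ − ω×Iω) = (-0.9517, -0.1200, -0.3250)
new body rate ω' = (0.9239, 1.3904, 0.2740)
2q̇ = q⊗(0,ω) = (-1.0000000, 0.0000000, -0.3000000, 1.4000000)
updated quaternion q' = (-0.0399, 0.9976, -0.0120, 0.0559)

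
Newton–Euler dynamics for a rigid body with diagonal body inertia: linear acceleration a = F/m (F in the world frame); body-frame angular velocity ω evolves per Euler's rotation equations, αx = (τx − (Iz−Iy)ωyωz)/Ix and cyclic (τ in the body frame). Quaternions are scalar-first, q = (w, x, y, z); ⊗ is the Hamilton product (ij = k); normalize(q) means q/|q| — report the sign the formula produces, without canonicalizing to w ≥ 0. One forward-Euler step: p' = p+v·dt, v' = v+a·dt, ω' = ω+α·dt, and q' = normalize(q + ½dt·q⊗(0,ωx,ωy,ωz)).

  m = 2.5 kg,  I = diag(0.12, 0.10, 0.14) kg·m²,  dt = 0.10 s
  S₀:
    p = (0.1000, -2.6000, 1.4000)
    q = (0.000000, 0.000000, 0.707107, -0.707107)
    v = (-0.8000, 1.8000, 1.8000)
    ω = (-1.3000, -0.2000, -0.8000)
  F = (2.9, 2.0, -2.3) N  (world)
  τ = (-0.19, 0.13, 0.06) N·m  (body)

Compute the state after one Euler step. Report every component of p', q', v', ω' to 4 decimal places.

linear accel F/m = (1.1600, 0.8000, -0.9200)
p' = p + v·dt = (0.0200, -2.4200, 1.5800)
new velocity v' = (-0.6840, 1.8800, 1.7080)
gyro term ω×Iω = (0.0064, -0.0208, -0.0052)
(τ − ω×Iω)/I = (-1.6367, 1.5080, 0.4657)
ω' = ω + α·dt = (-1.4637, -0.0492, -0.7534)
Hamilton product q⊗(0,ω) = (-0.4242642, -0.7071070, 0.9192391, 0.9192391)
updated quaternion q' = (-0.0212, -0.0353, 0.7508, -0.6592)

p' = (0.0200, -2.4200, 1.5800)
q' = (-0.0212, -0.0353, 0.7508, -0.6592)
v' = (-0.6840, 1.8800, 1.7080)
ω' = (-1.4637, -0.0492, -0.7534)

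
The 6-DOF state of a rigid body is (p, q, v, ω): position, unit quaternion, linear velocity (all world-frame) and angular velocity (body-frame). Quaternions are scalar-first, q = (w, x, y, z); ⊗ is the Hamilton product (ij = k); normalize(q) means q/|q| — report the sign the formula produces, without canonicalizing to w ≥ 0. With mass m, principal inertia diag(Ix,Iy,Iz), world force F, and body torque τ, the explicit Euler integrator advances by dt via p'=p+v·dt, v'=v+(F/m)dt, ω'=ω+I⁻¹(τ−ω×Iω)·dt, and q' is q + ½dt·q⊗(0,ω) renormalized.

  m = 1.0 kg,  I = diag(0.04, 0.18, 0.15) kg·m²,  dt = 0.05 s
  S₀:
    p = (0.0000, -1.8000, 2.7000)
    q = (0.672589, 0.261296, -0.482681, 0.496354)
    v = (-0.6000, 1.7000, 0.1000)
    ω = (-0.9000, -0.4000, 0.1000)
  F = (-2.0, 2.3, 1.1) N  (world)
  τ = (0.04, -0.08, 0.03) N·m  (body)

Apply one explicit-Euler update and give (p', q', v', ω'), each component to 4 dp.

angular accel α = (0.9700, -0.4994, -0.1360)
ω' = ω + α·dt = (-0.8515, -0.4250, 0.0932)
q⊗(0,ω) = (-0.0075414, -0.4550566, -0.7418838, -0.4716724)
updated quaternion q' = (0.6722, 0.2498, -0.5011, 0.4844)
a = (-2.0000, 2.3000, 1.1000)
p' = p + v·dt = (-0.0300, -1.7150, 2.7050)
v' = v + a·dt = (-0.7000, 1.8150, 0.1550)

p' = (-0.0300, -1.7150, 2.7050)
q' = (0.6722, 0.2498, -0.5011, 0.4844)
v' = (-0.7000, 1.8150, 0.1550)
ω' = (-0.8515, -0.4250, 0.0932)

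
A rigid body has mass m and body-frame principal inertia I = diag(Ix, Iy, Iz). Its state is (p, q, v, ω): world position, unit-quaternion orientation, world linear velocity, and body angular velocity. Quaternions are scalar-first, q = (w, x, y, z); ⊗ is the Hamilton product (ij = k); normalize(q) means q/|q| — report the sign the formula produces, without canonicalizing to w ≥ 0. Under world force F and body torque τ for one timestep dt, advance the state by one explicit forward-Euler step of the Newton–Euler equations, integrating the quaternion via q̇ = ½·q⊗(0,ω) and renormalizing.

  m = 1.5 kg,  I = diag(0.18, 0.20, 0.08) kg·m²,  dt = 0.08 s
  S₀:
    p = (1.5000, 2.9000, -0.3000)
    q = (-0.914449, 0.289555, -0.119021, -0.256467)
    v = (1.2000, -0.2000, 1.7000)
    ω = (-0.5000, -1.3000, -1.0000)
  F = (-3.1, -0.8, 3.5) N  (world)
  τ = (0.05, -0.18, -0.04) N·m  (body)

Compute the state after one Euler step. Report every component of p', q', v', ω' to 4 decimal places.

new position p' = (1.5960, 2.8840, -0.1640)
v' = v + a·dt = (1.0347, -0.2427, 1.8867)
α = I⁻¹(τ − ω×Iω) = (1.1444, -1.1500, -0.6625)
ω + α·dt = (-0.4084, -1.3920, -1.0530)
2q̇ = q⊗(0,ω) = (-0.2664168, 0.2428384, 1.6065722, 0.4785170)
updated quaternion q' = (-0.9229, 0.2986, -0.0546, -0.2368)

p' = (1.5960, 2.8840, -0.1640)
q' = (-0.9229, 0.2986, -0.0546, -0.2368)
v' = (1.0347, -0.2427, 1.8867)
ω' = (-0.4084, -1.3920, -1.0530)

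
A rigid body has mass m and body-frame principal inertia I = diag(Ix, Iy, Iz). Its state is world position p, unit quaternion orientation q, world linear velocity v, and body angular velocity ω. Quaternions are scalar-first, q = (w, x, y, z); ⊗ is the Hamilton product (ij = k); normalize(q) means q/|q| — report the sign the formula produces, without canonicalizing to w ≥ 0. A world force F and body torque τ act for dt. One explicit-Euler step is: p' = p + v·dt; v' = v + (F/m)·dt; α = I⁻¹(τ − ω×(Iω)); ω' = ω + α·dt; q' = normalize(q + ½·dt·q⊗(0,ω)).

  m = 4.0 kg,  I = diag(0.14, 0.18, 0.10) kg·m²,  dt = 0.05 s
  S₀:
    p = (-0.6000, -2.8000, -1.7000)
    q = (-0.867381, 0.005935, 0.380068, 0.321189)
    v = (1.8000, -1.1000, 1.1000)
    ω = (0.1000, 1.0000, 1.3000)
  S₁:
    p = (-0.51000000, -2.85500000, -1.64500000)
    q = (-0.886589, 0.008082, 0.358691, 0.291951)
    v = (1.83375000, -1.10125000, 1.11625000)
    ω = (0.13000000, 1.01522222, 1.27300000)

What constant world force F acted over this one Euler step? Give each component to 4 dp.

v₁ − v₀ = (0.03375000, -0.00125000, 0.01625000)
m·(v₁−v₀)/dt = (2.7000, -0.1000, 1.3000)

F = (2.7000, -0.1000, 1.3000)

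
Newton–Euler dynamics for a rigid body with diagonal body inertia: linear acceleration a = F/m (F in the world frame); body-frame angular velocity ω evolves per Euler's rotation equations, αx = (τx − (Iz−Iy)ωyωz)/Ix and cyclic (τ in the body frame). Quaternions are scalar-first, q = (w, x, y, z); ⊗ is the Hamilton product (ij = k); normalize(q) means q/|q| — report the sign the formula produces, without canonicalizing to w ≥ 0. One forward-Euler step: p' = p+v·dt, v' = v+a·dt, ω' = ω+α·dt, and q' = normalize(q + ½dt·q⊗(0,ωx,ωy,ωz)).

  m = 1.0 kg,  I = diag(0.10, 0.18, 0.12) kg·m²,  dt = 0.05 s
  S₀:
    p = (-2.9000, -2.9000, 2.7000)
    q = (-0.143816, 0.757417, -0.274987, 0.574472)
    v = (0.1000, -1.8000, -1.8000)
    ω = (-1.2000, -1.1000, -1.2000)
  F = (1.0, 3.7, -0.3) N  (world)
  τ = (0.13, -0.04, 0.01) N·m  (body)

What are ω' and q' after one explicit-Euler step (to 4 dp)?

(τ − ω×Iω)/I = (2.0920, -0.0622, -0.7967)
ω' = ω + α·dt = (-1.0954, -1.1031, -1.2398)
2q̇ = q⊗(0,ω) = (1.2957811, 1.1344828, 0.3777316, -0.9905639)
q' = normalize(q + ½dt·q⊗(0,ω)) = (-0.1113, 0.7848, -0.2652, 0.5490)

ω' = (-1.0954, -1.1031, -1.2398)
q' = (-0.1113, 0.7848, -0.2652, 0.5490)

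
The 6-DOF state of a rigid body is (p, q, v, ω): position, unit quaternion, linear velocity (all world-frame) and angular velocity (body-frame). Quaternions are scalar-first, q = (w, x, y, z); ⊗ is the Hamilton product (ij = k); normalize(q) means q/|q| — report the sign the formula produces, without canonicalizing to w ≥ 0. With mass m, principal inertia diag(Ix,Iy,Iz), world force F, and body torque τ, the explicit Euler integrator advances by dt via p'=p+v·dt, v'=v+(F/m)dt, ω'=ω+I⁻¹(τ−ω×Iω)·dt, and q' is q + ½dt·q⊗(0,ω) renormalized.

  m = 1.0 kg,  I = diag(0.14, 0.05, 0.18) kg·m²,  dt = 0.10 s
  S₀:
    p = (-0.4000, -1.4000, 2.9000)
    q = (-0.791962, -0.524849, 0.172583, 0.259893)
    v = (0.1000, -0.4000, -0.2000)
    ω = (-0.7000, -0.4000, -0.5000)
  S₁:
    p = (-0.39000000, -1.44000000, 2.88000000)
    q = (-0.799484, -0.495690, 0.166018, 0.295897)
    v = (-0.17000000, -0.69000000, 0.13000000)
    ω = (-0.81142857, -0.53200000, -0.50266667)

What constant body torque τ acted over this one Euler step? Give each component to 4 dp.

τ = (-0.1300, -0.0800, -0.0300)

rate change Δω = (-0.11142857, -0.13200000, -0.00266667)
precession coupling = (0.0260, -0.0140, -0.0252)
τ = I·(Δω/dt) + ω₀×(Iω₀) = (-0.1300, -0.0800, -0.0300)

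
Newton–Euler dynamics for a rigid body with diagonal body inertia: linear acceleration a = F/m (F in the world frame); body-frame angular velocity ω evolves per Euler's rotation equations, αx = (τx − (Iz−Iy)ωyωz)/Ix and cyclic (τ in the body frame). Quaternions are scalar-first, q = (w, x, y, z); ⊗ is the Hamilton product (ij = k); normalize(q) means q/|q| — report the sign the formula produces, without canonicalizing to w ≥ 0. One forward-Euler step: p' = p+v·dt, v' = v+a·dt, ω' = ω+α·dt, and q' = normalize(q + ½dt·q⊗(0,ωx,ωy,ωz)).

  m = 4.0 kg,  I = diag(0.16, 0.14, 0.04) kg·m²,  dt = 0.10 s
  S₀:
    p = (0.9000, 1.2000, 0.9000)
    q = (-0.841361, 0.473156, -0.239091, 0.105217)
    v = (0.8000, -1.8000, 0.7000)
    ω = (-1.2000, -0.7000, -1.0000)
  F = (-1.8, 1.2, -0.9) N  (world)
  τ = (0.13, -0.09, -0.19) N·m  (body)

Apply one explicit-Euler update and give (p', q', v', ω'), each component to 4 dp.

gyro term ω×Iω = (-0.0700, 0.1440, -0.0168)
angular accel α = (1.2500, -1.6714, -4.3300)
ω + α·dt = (-1.0750, -0.8671, -1.4330)
q⊗(0,ω) = (0.5056405, 1.3223761, 0.9358483, 0.2232426)
updated quaternion q' = (-0.8131, 0.5373, -0.1916, 0.1160)
p + v·dt = (0.9800, 1.0200, 0.9700)
new velocity v' = (0.7550, -1.7700, 0.6775)

p' = (0.9800, 1.0200, 0.9700)
q' = (-0.8131, 0.5373, -0.1916, 0.1160)
v' = (0.7550, -1.7700, 0.6775)
ω' = (-1.0750, -0.8671, -1.4330)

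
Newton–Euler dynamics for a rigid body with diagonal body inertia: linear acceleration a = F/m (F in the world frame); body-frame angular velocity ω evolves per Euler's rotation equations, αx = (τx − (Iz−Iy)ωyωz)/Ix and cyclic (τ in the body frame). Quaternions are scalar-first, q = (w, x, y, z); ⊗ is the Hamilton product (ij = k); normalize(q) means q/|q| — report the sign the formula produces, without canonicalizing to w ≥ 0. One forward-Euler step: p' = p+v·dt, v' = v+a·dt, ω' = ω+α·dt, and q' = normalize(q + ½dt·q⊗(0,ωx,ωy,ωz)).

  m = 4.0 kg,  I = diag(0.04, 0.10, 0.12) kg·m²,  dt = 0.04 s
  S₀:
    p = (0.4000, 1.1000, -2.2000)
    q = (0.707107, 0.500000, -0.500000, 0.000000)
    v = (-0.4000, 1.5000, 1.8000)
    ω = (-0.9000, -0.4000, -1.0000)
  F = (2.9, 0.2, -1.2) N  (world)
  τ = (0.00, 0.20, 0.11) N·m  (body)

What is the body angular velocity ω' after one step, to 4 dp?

ω' = (-0.9080, -0.2912, -0.9705)

gyro term ω×Iω = (0.0080, -0.0720, 0.0216)
α = I⁻¹(τ − ω×Iω) = (-0.2000, 2.7200, 0.7367)
ω + α·dt = (-0.9080, -0.2912, -0.9705)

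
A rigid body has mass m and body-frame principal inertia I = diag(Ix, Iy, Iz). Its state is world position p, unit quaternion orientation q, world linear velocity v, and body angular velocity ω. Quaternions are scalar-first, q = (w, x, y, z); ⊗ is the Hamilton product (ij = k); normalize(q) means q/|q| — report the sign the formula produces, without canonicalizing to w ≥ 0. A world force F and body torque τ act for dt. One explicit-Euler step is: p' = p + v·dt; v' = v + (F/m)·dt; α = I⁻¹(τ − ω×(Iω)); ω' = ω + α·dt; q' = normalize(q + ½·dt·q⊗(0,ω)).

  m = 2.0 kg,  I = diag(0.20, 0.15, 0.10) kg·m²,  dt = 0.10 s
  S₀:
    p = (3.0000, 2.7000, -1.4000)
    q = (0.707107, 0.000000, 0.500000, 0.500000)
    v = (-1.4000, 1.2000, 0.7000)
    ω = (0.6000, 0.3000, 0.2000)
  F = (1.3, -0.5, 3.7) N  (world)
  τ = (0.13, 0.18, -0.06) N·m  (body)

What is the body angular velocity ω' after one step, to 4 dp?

ω' = (0.6665, 0.4120, 0.1490)

(τ − ω×Iω)/I = (0.6650, 1.1200, -0.5100)
new body rate ω' = (0.6665, 0.4120, 0.1490)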